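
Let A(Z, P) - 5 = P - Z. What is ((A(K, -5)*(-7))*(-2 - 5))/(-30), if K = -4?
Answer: -98/15 ≈ -6.5333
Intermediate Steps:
A(Z, P) = 5 + P - Z (A(Z, P) = 5 + (P - Z) = 5 + P - Z)
((A(K, -5)*(-7))*(-2 - 5))/(-30) = (((5 - 5 - 1*(-4))*(-7))*(-2 - 5))/(-30) = (((5 - 5 + 4)*(-7))*(-7))*(-1/30) = ((4*(-7))*(-7))*(-1/30) = -28*(-7)*(-1/30) = 196*(-1/30) = -98/15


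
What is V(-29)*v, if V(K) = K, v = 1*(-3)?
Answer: 87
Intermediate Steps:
v = -3
V(-29)*v = -29*(-3) = 87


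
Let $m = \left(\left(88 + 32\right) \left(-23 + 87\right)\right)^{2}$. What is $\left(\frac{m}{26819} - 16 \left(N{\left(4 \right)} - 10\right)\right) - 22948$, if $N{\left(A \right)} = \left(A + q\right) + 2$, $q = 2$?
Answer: $- \frac{555601804}{26819} \approx -20717.0$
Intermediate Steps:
$m = 58982400$ ($m = \left(120 \cdot 64\right)^{2} = 7680^{2} = 58982400$)
$N{\left(A \right)} = 4 + A$ ($N{\left(A \right)} = \left(A + 2\right) + 2 = \left(2 + A\right) + 2 = 4 + A$)
$\left(\frac{m}{26819} - 16 \left(N{\left(4 \right)} - 10\right)\right) - 22948 = \left(\frac{58982400}{26819} - 16 \left(\left(4 + 4\right) - 10\right)\right) - 22948 = \left(58982400 \cdot \frac{1}{26819} - 16 \left(8 - 10\right)\right) - 22948 = \left(\frac{58982400}{26819} - -32\right) - 22948 = \left(\frac{58982400}{26819} + 32\right) - 22948 = \frac{59840608}{26819} - 22948 = - \frac{555601804}{26819}$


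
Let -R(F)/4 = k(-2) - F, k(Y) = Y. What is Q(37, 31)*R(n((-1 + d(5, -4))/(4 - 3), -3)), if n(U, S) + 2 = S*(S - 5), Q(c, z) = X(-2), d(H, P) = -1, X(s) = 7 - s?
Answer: 864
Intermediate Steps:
Q(c, z) = 9 (Q(c, z) = 7 - 1*(-2) = 7 + 2 = 9)
n(U, S) = -2 + S*(-5 + S) (n(U, S) = -2 + S*(S - 5) = -2 + S*(-5 + S))
R(F) = 8 + 4*F (R(F) = -4*(-2 - F) = 8 + 4*F)
Q(37, 31)*R(n((-1 + d(5, -4))/(4 - 3), -3)) = 9*(8 + 4*(-2 + (-3)**2 - 5*(-3))) = 9*(8 + 4*(-2 + 9 + 15)) = 9*(8 + 4*22) = 9*(8 + 88) = 9*96 = 864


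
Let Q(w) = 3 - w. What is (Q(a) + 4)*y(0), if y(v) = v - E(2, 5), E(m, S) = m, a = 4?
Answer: -6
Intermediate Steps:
y(v) = -2 + v (y(v) = v - 1*2 = v - 2 = -2 + v)
(Q(a) + 4)*y(0) = ((3 - 1*4) + 4)*(-2 + 0) = ((3 - 4) + 4)*(-2) = (-1 + 4)*(-2) = 3*(-2) = -6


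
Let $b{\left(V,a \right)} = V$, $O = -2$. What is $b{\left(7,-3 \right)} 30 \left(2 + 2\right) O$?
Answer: $-1680$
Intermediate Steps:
$b{\left(7,-3 \right)} 30 \left(2 + 2\right) O = 7 \cdot 30 \left(2 + 2\right) \left(-2\right) = 210 \cdot 4 \left(-2\right) = 210 \left(-8\right) = -1680$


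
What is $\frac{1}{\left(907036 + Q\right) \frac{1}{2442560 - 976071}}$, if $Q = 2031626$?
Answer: $\frac{1466489}{2938662} \approx 0.49903$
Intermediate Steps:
$\frac{1}{\left(907036 + Q\right) \frac{1}{2442560 - 976071}} = \frac{1}{\left(907036 + 2031626\right) \frac{1}{2442560 - 976071}} = \frac{1}{2938662 \cdot \frac{1}{1466489}} = \frac{1}{\frac{2938662}{1466489}} = \frac{1466489}{2938662}$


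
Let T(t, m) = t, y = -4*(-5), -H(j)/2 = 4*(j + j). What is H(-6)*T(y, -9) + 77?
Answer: 1997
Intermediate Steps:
H(j) = -16*j (H(j) = -8*(j + j) = -8*2*j = -16*j)
y = 20
H(-6)*T(y, -9) + 77 = -16*(-6)*20 + 77 = 96*20 + 77 = 1920 + 77 = 1997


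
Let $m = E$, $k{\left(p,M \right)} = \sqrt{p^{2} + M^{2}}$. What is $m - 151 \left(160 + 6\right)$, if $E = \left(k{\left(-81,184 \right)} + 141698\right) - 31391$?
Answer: $85241 + \sqrt{40417} \approx 85442.0$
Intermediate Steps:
$k{\left(p,M \right)} = \sqrt{M^{2} + p^{2}}$
$E = 110307 + \sqrt{40417}$ ($E = \left(\sqrt{184^{2} + \left(-81\right)^{2}} + 141698\right) - 31391 = \left(\sqrt{33856 + 6561} + 141698\right) - 31391 = \left(\sqrt{40417} + 141698\right) - 31391 = \left(141698 + \sqrt{40417}\right) - 31391 = 110307 + \sqrt{40417} \approx 1.1051 \cdot 10^{5}$)
$m = 110307 + \sqrt{40417} \approx 1.1051 \cdot 10^{5}$
$m - 151 \left(160 + 6\right) = \left(110307 + \sqrt{40417}\right) - 151 \left(160 + 6\right) = \left(110307 + \sqrt{40417}\right) - 25066 = 85241 + \sqrt{40417}$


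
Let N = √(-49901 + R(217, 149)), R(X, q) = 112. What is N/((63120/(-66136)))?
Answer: -8267*I*√49789/7890 ≈ -233.8*I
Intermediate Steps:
N = I*√49789 (N = √(-49901 + 112) = √(-49789) = I*√49789 ≈ 223.13*I)
N/((63120/(-66136))) = (I*√49789)/((63120/(-66136))) = (I*√49789)/((63120*(-1/66136))) = (I*√49789)/(-7890/8267) = (I*√49789)*(-8267/7890) = -8267*I*√49789/7890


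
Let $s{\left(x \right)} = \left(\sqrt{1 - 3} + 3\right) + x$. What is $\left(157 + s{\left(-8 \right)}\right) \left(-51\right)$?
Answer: $-7752 - 51 i \sqrt{2} \approx -7752.0 - 72.125 i$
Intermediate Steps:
$s{\left(x \right)} = 3 + x + i \sqrt{2}$ ($s{\left(x \right)} = \left(\sqrt{-2} + 3\right) + x = \left(i \sqrt{2} + 3\right) + x = \left(3 + i \sqrt{2}\right) + x = 3 + x + i \sqrt{2}$)
$\left(157 + s{\left(-8 \right)}\right) \left(-51\right) = \left(157 + \left(3 - 8 + i \sqrt{2}\right)\right) \left(-51\right) = \left(157 - \left(5 - i \sqrt{2}\right)\right) \left(-51\right) = \left(152 + i \sqrt{2}\right) \left(-51\right) = -7752 - 51 i \sqrt{2}$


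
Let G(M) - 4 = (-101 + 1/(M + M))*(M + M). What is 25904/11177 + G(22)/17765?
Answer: 410569857/198559405 ≈ 2.0677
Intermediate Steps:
G(M) = 4 + 2*M*(-101 + 1/(2*M)) (G(M) = 4 + (-101 + 1/(M + M))*(M + M) = 4 + (-101 + 1/(2*M))*(2*M) = 4 + 2*M*(-101 + 1/(2*M)))
25904/11177 + G(22)/17765 = 25904/11177 + (5 - 202*22)/17765 = 25904*(1/11177) + (5 - 4444)*(1/17765) = 25904/11177 - 4439*1/17765 = 25904/11177 - 4439/17765 = 410569857/198559405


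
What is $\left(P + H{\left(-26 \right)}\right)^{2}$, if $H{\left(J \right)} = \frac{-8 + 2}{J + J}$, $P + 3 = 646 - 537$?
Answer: $\frac{7612081}{676} \approx 11260.0$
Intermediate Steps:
$P = 106$ ($P = -3 + \left(646 - 537\right) = -3 + 109 = 106$)
$H{\left(J \right)} = - \frac{3}{J}$ ($H{\left(J \right)} = - \frac{6}{2 J} = - 6 \frac{1}{2 J} = - \frac{3}{J}$)
$\left(P + H{\left(-26 \right)}\right)^{2} = \left(106 - \frac{3}{-26}\right)^{2} = \left(106 - - \frac{3}{26}\right)^{2} = \left(106 + \frac{3}{26}\right)^{2} = \left(\frac{2759}{26}\right)^{2} = \frac{7612081}{676}$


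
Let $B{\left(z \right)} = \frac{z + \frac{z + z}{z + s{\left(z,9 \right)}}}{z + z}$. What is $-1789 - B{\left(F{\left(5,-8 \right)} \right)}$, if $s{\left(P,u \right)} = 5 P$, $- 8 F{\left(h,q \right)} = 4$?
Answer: $- \frac{10735}{6} \approx -1789.2$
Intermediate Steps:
$F{\left(h,q \right)} = - \frac{1}{2}$ ($F{\left(h,q \right)} = \left(- \frac{1}{8}\right) 4 = - \frac{1}{2}$)
$B{\left(z \right)} = \frac{\frac{1}{3} + z}{2 z}$ ($B{\left(z \right)} = \frac{z + \frac{z + z}{z + 5 z}}{z + z} = \frac{z + \frac{2 z}{6 z}}{2 z} = \left(z + 2 z \frac{1}{6 z}\right) \frac{1}{2 z} = \left(z + \frac{1}{3}\right) \frac{1}{2 z} = \left(\frac{1}{3} + z\right) \frac{1}{2 z} = \frac{\frac{1}{3} + z}{2 z}$)
$-1789 - B{\left(F{\left(5,-8 \right)} \right)} = -1789 - \frac{1 + 3 \left(- \frac{1}{2}\right)}{6 \left(- \frac{1}{2}\right)} = -1789 - \frac{1}{6} \left(-2\right) \left(1 - \frac{3}{2}\right) = -1789 - \frac{1}{6} \left(-2\right) \left(- \frac{1}{2}\right) = -1789 - \frac{1}{6} = - \frac{10735}{6}$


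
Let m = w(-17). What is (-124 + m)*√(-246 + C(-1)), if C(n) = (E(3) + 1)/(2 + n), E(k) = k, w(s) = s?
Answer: -1551*I*√2 ≈ -2193.4*I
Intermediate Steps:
C(n) = 4/(2 + n) (C(n) = (3 + 1)/(2 + n) = 4/(2 + n))
m = -17
(-124 + m)*√(-246 + C(-1)) = (-124 - 17)*√(-246 + 4/(2 - 1)) = -141*√(-246 + 4/1) = -141*√(-246 + 4*1) = -141*√(-246 + 4) = -1551*I*√2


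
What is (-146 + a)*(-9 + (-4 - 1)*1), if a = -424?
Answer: 7980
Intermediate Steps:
(-146 + a)*(-9 + (-4 - 1)*1) = (-146 - 424)*(-9 + (-4 - 1)*1) = -570*(-9 - 5*1) = -570*(-9 - 5) = -570*(-14) = 7980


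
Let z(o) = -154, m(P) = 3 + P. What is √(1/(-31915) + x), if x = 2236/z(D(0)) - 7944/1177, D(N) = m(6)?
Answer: I*√1470561577847427065/262947685 ≈ 4.6118*I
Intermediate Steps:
D(N) = 9 (D(N) = 3 + 6 = 9)
x = -175234/8239 (x = 2236/(-154) - 7944/1177 = 2236*(-1/154) - 7944*1/1177 = -1118/77 - 7944/1177 = -175234/8239 ≈ -21.269)
√(1/(-31915) + x) = √(1/(-31915) - 175234/8239) = √(-1/31915 - 175234/8239) = √(-5592601349/262947685) = I*√1470561577847427065/262947685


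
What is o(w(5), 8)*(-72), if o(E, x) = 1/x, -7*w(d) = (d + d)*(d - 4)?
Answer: -9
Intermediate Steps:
w(d) = -2*d*(-4 + d)/7 (w(d) = -(d + d)*(d - 4)/7 = -2*d*(-4 + d)/7)
o(w(5), 8)*(-72) = -72/8 = (⅛)*(-72) = -9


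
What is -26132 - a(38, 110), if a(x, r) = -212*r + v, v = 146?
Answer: -2958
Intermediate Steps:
a(x, r) = 146 - 212*r (a(x, r) = -212*r + 146 = 146 - 212*r)
-26132 - a(38, 110) = -26132 - (146 - 212*110) = -26132 - (146 - 23320) = -26132 - 1*(-23174) = -26132 + 23174 = -2958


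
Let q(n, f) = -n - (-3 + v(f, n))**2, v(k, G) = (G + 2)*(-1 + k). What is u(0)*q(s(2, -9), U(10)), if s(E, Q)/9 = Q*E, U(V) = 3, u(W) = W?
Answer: 0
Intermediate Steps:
v(k, G) = (-1 + k)*(2 + G) (v(k, G) = (2 + G)*(-1 + k) = (-1 + k)*(2 + G))
s(E, Q) = 9*E*Q (s(E, Q) = 9*(Q*E) = 9*(E*Q) = 9*E*Q)
q(n, f) = -n - (-5 - n + 2*f + f*n)**2 (q(n, f) = -n - (-3 + (-2 - n + 2*f + n*f))**2 = -n - (-3 + (-2 - n + 2*f + f*n))**2 = -n - (-5 - n + 2*f + f*n)**2)
u(0)*q(s(2, -9), U(10)) = 0*(-9*2*(-9) - (-5 - 9*2*(-9) + 2*3 + 3*(9*2*(-9)))**2) = 0*(-1*(-162) - (-5 - 1*(-162) + 6 + 3*(-162))**2) = 0*(162 - (-5 + 162 + 6 - 486)**2) = 0*(162 - 1*(-323)**2) = 0*(162 - 1*104329) = 0*(162 - 104329) = 0*(-104167) = 0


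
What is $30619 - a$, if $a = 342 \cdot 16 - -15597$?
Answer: $9550$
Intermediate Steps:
$a = 21069$ ($a = 5472 + 15597 = 21069$)
$30619 - a = 30619 - 21069 = 9550$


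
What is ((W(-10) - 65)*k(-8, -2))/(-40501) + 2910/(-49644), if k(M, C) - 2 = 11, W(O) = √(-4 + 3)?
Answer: -12651455/335105274 - 13*I/40501 ≈ -0.037754 - 0.00032098*I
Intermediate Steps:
W(O) = I (W(O) = √(-1) = I)
k(M, C) = 13 (k(M, C) = 2 + 11 = 13)
((W(-10) - 65)*k(-8, -2))/(-40501) + 2910/(-49644) = ((I - 65)*13)/(-40501) + 2910/(-49644) = ((-65 + I)*13)*(-1/40501) + 2910*(-1/49644) = (-845 + 13*I)*(-1/40501) - 485/8274 = (845/40501 - 13*I/40501) - 485/8274 = -12651455/335105274 - 13*I/40501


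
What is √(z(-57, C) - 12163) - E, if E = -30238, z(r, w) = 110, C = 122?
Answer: 30238 + I*√12053 ≈ 30238.0 + 109.79*I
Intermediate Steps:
√(z(-57, C) - 12163) - E = √(110 - 12163) - 1*(-30238) = √(-12053) + 30238 = I*√12053 + 30238 = 30238 + I*√12053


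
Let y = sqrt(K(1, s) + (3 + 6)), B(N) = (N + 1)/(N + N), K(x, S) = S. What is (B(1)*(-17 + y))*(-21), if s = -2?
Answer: 357 - 21*sqrt(7) ≈ 301.44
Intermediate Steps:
B(N) = (1 + N)/(2*N) (B(N) = (1 + N)/((2*N)) = (1 + N)*(1/(2*N)) = (1 + N)/(2*N))
y = sqrt(7) (y = sqrt(-2 + (3 + 6)) = sqrt(-2 + 9) = sqrt(7) ≈ 2.6458)
(B(1)*(-17 + y))*(-21) = (((1/2)*(1 + 1)/1)*(-17 + sqrt(7)))*(-21) = (((1/2)*1*2)*(-17 + sqrt(7)))*(-21) = (1*(-17 + sqrt(7)))*(-21) = (-17 + sqrt(7))*(-21) = 357 - 21*sqrt(7)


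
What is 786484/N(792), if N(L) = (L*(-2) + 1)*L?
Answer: -196621/313434 ≈ -0.62731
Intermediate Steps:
N(L) = L*(1 - 2*L) (N(L) = (-2*L + 1)*L = (1 - 2*L)*L = L*(1 - 2*L))
786484/N(792) = 786484/((792*(1 - 2*792))) = 786484/((792*(1 - 1584))) = 786484/((792*(-1583))) = 786484/(-1253736) = 786484*(-1/1253736) = -196621/313434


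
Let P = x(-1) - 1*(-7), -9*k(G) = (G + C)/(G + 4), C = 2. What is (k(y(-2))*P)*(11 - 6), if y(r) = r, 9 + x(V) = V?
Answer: 0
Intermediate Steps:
x(V) = -9 + V
k(G) = -(2 + G)/(9*(4 + G)) (k(G) = -(G + 2)/(9*(G + 4)) = -(2 + G)/(9*(4 + G)))
P = -3 (P = (-9 - 1) - 1*(-7) = -10 + 7 = -3)
(k(y(-2))*P)*(11 - 6) = (((-2 - 1*(-2))/(9*(4 - 2)))*(-3))*(11 - 6) = (((⅑)*(-2 + 2)/2)*(-3))*5 = (((⅑)*(½)*0)*(-3))*5 = (0*(-3))*5 = 0*5 = 0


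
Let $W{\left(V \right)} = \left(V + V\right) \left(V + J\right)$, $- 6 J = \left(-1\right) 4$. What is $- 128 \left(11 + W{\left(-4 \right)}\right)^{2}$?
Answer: $- \frac{1634432}{9} \approx -1.816 \cdot 10^{5}$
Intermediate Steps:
$J = \frac{2}{3}$ ($J = - \frac{\left(-1\right) 4}{6} = \left(- \frac{1}{6}\right) \left(-4\right) = \frac{2}{3} \approx 0.66667$)
$W{\left(V \right)} = 2 V \left(\frac{2}{3} + V\right)$ ($W{\left(V \right)} = \left(V + V\right) \left(V + \frac{2}{3}\right) = 2 V \left(\frac{2}{3} + V\right)$)
$- 128 \left(11 + W{\left(-4 \right)}\right)^{2} = - 128 \left(11 + \frac{2}{3} \left(-4\right) \left(2 + 3 \left(-4\right)\right)\right)^{2} = - 128 \left(11 + \frac{2}{3} \left(-4\right) \left(2 - 12\right)\right)^{2} = - 128 \left(11 + \frac{2}{3} \left(-4\right) \left(-10\right)\right)^{2} = - 128 \left(11 + \frac{80}{3}\right)^{2} = - 128 \left(\frac{113}{3}\right)^{2} = \left(-128\right) \frac{12769}{9} = - \frac{1634432}{9}$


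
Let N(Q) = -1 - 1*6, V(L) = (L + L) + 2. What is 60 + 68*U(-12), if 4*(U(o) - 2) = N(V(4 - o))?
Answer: 77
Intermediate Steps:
V(L) = 2 + 2*L (V(L) = 2*L + 2 = 2 + 2*L)
N(Q) = -7 (N(Q) = -1 - 6 = -7)
U(o) = ¼ (U(o) = 2 + (¼)*(-7) = 2 - 7/4 = ¼)
60 + 68*U(-12) = 60 + 68*(¼) = 60 + 17 = 77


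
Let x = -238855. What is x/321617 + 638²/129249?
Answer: 100040500253/41568675633 ≈ 2.4066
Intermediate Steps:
x/321617 + 638²/129249 = -238855/321617 + 638²/129249 = -238855*1/321617 + 407044*(1/129249) = -238855/321617 + 407044/129249 = 100040500253/41568675633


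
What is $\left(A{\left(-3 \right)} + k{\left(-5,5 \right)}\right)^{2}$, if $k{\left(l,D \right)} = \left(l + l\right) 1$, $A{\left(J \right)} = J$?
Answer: $169$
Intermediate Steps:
$k{\left(l,D \right)} = 2 l$ ($k{\left(l,D \right)} = 2 l 1 = 2 l$)
$\left(A{\left(-3 \right)} + k{\left(-5,5 \right)}\right)^{2} = \left(-3 + 2 \left(-5\right)\right)^{2} = \left(-3 - 10\right)^{2} = \left(-13\right)^{2} = 169$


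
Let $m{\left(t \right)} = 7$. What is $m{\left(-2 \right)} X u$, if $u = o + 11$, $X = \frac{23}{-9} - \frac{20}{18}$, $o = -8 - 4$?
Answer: $\frac{77}{3} \approx 25.667$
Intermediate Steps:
$o = -12$ ($o = -8 - 4 = -12$)
$X = - \frac{11}{3}$ ($X = 23 \left(- \frac{1}{9}\right) - \frac{10}{9} = - \frac{23}{9} - \frac{10}{9} = - \frac{11}{3} \approx -3.6667$)
$u = -1$ ($u = -12 + 11 = -1$)
$m{\left(-2 \right)} X u = 7 \left(- \frac{11}{3}\right) \left(-1\right) = \left(- \frac{77}{3}\right) \left(-1\right) = \frac{77}{3}$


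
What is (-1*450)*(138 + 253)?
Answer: -175950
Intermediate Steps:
(-1*450)*(138 + 253) = -450*391 = -175950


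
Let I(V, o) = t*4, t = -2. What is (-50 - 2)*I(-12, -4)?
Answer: 416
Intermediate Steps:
I(V, o) = -8 (I(V, o) = -2*4 = -8)
(-50 - 2)*I(-12, -4) = (-50 - 2)*(-8) = -52*(-8) = 416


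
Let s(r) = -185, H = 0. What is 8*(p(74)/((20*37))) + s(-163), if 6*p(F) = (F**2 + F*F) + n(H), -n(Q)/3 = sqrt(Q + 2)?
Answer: -2479/15 - sqrt(2)/185 ≈ -165.27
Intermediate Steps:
n(Q) = -3*sqrt(2 + Q) (n(Q) = -3*sqrt(Q + 2) = -3*sqrt(2 + Q))
p(F) = -sqrt(2)/2 + F**2/3 (p(F) = ((F**2 + F*F) - 3*sqrt(2 + 0))/6 = ((F**2 + F**2) - 3*sqrt(2))/6 = (2*F**2 - 3*sqrt(2))/6 = (-3*sqrt(2) + 2*F**2)/6 = -sqrt(2)/2 + F**2/3)
8*(p(74)/((20*37))) + s(-163) = 8*((-sqrt(2)/2 + (1/3)*74**2)/((20*37))) - 185 = 8*((-sqrt(2)/2 + (1/3)*5476)/740) - 185 = 8*((-sqrt(2)/2 + 5476/3)*(1/740)) - 185 = 8*((5476/3 - sqrt(2)/2)*(1/740)) - 185 = 8*(37/15 - sqrt(2)/1480) - 185 = (296/15 - sqrt(2)/185) - 185 = -2479/15 - sqrt(2)/185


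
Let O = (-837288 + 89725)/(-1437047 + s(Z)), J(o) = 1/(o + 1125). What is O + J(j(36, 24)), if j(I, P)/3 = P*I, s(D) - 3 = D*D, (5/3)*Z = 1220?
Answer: 2779592891/3349834740 ≈ 0.82977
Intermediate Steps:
Z = 732 (Z = (⅗)*1220 = 732)
s(D) = 3 + D² (s(D) = 3 + D*D = 3 + D²)
j(I, P) = 3*I*P (j(I, P) = 3*(P*I) = 3*(I*P) = 3*I*P)
J(o) = 1/(1125 + o)
O = 747563/901220 (O = (-837288 + 89725)/(-1437047 + (3 + 732²)) = -747563/(-1437047 + (3 + 535824)) = -747563/(-1437047 + 535827) = -747563/(-901220) = -747563*(-1/901220) = 747563/901220 ≈ 0.82950)
O + J(j(36, 24)) = 747563/901220 + 1/(1125 + 3*36*24) = 747563/901220 + 1/(1125 + 2592) = 747563/901220 + 1/3717 = 2779592891/3349834740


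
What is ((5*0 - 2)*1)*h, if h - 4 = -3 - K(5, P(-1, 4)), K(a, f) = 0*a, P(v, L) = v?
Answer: -2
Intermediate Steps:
K(a, f) = 0
h = 1 (h = 4 + (-3 - 1*0) = 4 + (-3 + 0) = 4 - 3 = 1)
((5*0 - 2)*1)*h = ((5*0 - 2)*1)*1 = ((0 - 2)*1)*1 = -2*1*1 = -2*1 = -2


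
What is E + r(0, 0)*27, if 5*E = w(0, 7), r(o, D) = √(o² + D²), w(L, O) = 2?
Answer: ⅖ ≈ 0.40000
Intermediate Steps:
r(o, D) = √(D² + o²)
E = ⅖ (E = (⅕)*2 = ⅖ ≈ 0.40000)
E + r(0, 0)*27 = ⅖ + √(0² + 0²)*27 = ⅖ + √(0 + 0)*27 = ⅖ + √0*27 = ⅖ + 0*27 = ⅖ + 0 = ⅖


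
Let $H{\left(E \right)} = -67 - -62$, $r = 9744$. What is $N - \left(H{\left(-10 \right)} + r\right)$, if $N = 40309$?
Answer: $30570$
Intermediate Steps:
$H{\left(E \right)} = -5$ ($H{\left(E \right)} = -67 + 62 = -5$)
$N - \left(H{\left(-10 \right)} + r\right) = 40309 - \left(-5 + 9744\right) = 40309 - 9739 = 30570$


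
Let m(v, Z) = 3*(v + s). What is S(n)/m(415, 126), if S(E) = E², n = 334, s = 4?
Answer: 111556/1257 ≈ 88.748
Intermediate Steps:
m(v, Z) = 12 + 3*v (m(v, Z) = 3*(v + 4) = 3*(4 + v) = 12 + 3*v)
S(n)/m(415, 126) = 334²/(12 + 3*415) = 111556/(12 + 1245) = 111556/1257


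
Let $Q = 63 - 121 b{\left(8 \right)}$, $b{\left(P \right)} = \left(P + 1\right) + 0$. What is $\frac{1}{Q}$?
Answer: $- \frac{1}{1026} \approx -0.00097466$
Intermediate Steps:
$b{\left(P \right)} = 1 + P$ ($b{\left(P \right)} = \left(1 + P\right) + 0 = 1 + P$)
$Q = -1026$ ($Q = 63 - 121 \left(1 + 8\right) = 63 - 1089 = -1026$)
$\frac{1}{Q} = \frac{1}{-1026} = - \frac{1}{1026}$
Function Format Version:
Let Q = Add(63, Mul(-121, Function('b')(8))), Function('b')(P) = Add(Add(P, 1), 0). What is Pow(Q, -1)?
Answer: Rational(-1, 1026) ≈ -0.00097466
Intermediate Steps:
Function('b')(P) = Add(1, P) (Function('b')(P) = Add(Add(1, P), 0) = Add(1, P))
Q = -1026 (Q = Add(63, Mul(-121, Add(1, 8))) = Add(63, Mul(-121, 9)) = Add(63, -1089) = -1026)
Pow(Q, -1) = Pow(-1026, -1) = Rational(-1, 1026)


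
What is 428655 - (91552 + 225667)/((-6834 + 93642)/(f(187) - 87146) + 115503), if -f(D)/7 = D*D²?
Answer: 756878212091456414/1765716162131 ≈ 4.2865e+5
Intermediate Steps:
f(D) = -7*D³ (f(D) = -7*D*D² = -7*D³)
428655 - (91552 + 225667)/((-6834 + 93642)/(f(187) - 87146) + 115503) = 428655 - (91552 + 225667)/((-6834 + 93642)/(-7*187³ - 87146) + 115503) = 428655 - 317219/(86808/(-7*6539203 - 87146) + 115503) = 428655 - 317219/(86808/(-45774421 - 87146) + 115503) = 428655 - 317219/(86808/(-45861567) + 115503) = 428655 - 317219/(86808*(-1/45861567) + 115503) = 428655 - 317219/(-28936/15287189 + 115503) = 428655 - 317219/1765716162131/15287189 = 428655 - 317219*15287189/1765716162131 = 428655 - 1*4849386807391/1765716162131 = 428655 - 4849386807391/1765716162131 = 756878212091456414/1765716162131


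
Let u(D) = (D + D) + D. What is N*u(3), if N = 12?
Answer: 108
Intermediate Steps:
u(D) = 3*D (u(D) = 2*D + D = 3*D)
N*u(3) = 12*(3*3) = 12*9 = 108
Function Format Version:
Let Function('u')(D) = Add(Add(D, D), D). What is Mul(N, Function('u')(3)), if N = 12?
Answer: 108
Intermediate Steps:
Function('u')(D) = Mul(3, D) (Function('u')(D) = Add(Mul(2, D), D) = Mul(3, D))
Mul(N, Function('u')(3)) = Mul(12, Mul(3, 3)) = Mul(12, 9) = 108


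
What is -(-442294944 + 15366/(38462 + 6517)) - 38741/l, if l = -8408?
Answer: 55756207163833973/126061144 ≈ 4.4229e+8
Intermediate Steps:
-(-442294944 + 15366/(38462 + 6517)) - 38741/l = -(-442294944 + 15366/(38462 + 6517)) - 38741/(-8408) = -15366/(1/(-28784 + 1/44979)) - 38741*(-1/8408) = -15366/(1/(-28784 + 1/44979)) + 38741/8408 = -15366/(1/(-1294675535/44979)) + 38741/8408 = -15366/(-44979/1294675535) + 38741/8408 = -15366*(-1294675535/44979) + 38741/8408 = 6631328090270/14993 + 38741/8408 = 55756207163833973/126061144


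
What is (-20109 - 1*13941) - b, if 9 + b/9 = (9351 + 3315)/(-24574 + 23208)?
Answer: -23143830/683 ≈ -33886.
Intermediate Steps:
b = -112320/683 (b = -81 + 9*((9351 + 3315)/(-24574 + 23208)) = -81 + 9*(12666/(-1366)) = -81 + 9*(12666*(-1/1366)) = -81 + 9*(-6333/683) = -81 - 56997/683 = -112320/683 ≈ -164.45)
(-20109 - 1*13941) - b = (-20109 - 1*13941) - 1*(-112320/683) = (-20109 - 13941) + 112320/683 = -34050 + 112320/683 = -23143830/683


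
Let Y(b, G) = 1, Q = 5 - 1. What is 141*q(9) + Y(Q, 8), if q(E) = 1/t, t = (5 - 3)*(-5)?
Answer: -131/10 ≈ -13.100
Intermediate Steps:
Q = 4
t = -10 (t = 2*(-5) = -10)
q(E) = -1/10 (q(E) = 1/(-10) = -1/10)
141*q(9) + Y(Q, 8) = 141*(-1/10) + 1 = -141/10 + 1 = -131/10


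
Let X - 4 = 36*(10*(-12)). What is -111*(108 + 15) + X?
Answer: -17969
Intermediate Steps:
X = -4316 (X = 4 + 36*(10*(-12)) = 4 + 36*(-120) = 4 - 4320 = -4316)
-111*(108 + 15) + X = -111*(108 + 15) - 4316 = -111*123 - 4316 = -13653 - 4316 = -17969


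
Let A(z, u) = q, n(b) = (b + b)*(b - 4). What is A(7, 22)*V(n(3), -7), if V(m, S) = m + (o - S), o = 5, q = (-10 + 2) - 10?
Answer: -108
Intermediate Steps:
q = -18 (q = -8 - 10 = -18)
n(b) = 2*b*(-4 + b) (n(b) = (2*b)*(-4 + b) = 2*b*(-4 + b))
A(z, u) = -18
V(m, S) = 5 + m - S (V(m, S) = m + (5 - S) = 5 + m - S)
A(7, 22)*V(n(3), -7) = -18*(5 + 2*3*(-4 + 3) - 1*(-7)) = -18*(5 + 2*3*(-1) + 7) = -18*(5 - 6 + 7) = -18*6 = -108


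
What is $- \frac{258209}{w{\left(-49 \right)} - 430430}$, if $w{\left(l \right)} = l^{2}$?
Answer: $\frac{36887}{61147} \approx 0.60325$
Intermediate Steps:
$- \frac{258209}{w{\left(-49 \right)} - 430430} = - \frac{258209}{\left(-49\right)^{2} - 430430} = - \frac{258209}{2401 - 430430} = - \frac{258209}{-428029} = \left(-258209\right) \left(- \frac{1}{428029}\right) = \frac{36887}{61147}$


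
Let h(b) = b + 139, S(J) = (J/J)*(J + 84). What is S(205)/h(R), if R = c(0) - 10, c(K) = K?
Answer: 289/129 ≈ 2.2403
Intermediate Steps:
S(J) = 84 + J (S(J) = 1*(84 + J) = 84 + J)
R = -10 (R = 0 - 10 = -10)
h(b) = 139 + b
S(205)/h(R) = (84 + 205)/(139 - 10) = 289/129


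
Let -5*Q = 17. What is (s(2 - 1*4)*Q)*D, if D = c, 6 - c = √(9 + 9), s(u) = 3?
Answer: -306/5 + 153*√2/5 ≈ -17.925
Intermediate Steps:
c = 6 - 3*√2 (c = 6 - √(9 + 9) = 6 - √18 = 6 - 3*√2 ≈ 1.7574)
D = 6 - 3*√2 ≈ 1.7574
Q = -17/5 (Q = -⅕*17 = -17/5 ≈ -3.4000)
(s(2 - 1*4)*Q)*D = (3*(-17/5))*(6 - 3*√2) = -51*(6 - 3*√2)/5 = -306/5 + 153*√2/5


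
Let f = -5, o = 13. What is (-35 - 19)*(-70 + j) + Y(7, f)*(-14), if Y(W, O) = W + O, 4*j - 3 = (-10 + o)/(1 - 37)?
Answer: 29701/8 ≈ 3712.6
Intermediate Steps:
j = 35/48 (j = ¾ + ((-10 + 13)/(1 - 37))/4 = ¾ + (3/(-36))/4 = ¾ + (3*(-1/36))/4 = ¾ + (¼)*(-1/12) = ¾ - 1/48 = 35/48 ≈ 0.72917)
Y(W, O) = O + W
(-35 - 19)*(-70 + j) + Y(7, f)*(-14) = (-35 - 19)*(-70 + 35/48) + (-5 + 7)*(-14) = -54*(-3325/48) + 2*(-14) = 29925/8 - 28 = 29701/8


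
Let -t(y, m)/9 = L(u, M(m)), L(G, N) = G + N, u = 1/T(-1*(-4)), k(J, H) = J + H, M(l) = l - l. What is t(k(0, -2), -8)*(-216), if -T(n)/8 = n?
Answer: -243/4 ≈ -60.750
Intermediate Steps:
T(n) = -8*n
M(l) = 0
k(J, H) = H + J
u = -1/32 (u = 1/(-(-8)*(-4)) = 1/(-8*4) = 1/(-32) = -1/32 ≈ -0.031250)
t(y, m) = 9/32 (t(y, m) = -9*(-1/32 + 0) = -9*(-1/32) = 9/32)
t(k(0, -2), -8)*(-216) = (9/32)*(-216) = -243/4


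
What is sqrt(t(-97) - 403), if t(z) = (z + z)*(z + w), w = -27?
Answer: sqrt(23653) ≈ 153.80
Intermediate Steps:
t(z) = 2*z*(-27 + z) (t(z) = (z + z)*(z - 27) = (2*z)*(-27 + z) = 2*z*(-27 + z))
sqrt(t(-97) - 403) = sqrt(2*(-97)*(-27 - 97) - 403) = sqrt(2*(-97)*(-124) - 403) = sqrt(24056 - 403) = sqrt(23653)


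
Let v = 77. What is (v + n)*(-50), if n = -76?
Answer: -50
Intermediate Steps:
(v + n)*(-50) = (77 - 76)*(-50) = 1*(-50) = -50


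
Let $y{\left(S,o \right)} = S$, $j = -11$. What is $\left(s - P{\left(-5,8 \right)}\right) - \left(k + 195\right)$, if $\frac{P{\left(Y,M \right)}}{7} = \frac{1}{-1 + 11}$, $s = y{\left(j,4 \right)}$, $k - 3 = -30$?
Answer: $- \frac{1797}{10} \approx -179.7$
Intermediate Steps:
$k = -27$ ($k = 3 - 30 = -27$)
$s = -11$
$P{\left(Y,M \right)} = \frac{7}{10}$ ($P{\left(Y,M \right)} = \frac{7}{-1 + 11} = \frac{7}{10}$)
$\left(s - P{\left(-5,8 \right)}\right) - \left(k + 195\right) = \left(-11 - \frac{7}{10}\right) - \left(-27 + 195\right) = \left(-11 - \frac{7}{10}\right) - 168 = - \frac{117}{10} - 168 = - \frac{1797}{10}$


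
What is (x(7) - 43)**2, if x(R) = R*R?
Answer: 36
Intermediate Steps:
x(R) = R**2
(x(7) - 43)**2 = (7**2 - 43)**2 = (49 - 43)**2 = 6**2 = 36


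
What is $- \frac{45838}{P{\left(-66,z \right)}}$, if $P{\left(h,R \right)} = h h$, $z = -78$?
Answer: $- \frac{22919}{2178} \approx -10.523$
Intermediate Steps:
$P{\left(h,R \right)} = h^{2}$
$- \frac{45838}{P{\left(-66,z \right)}} = - \frac{45838}{\left(-66\right)^{2}} = - \frac{45838}{4356} = \left(-45838\right) \frac{1}{4356} = - \frac{22919}{2178}$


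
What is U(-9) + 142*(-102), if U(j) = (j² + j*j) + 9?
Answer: -14313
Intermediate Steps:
U(j) = 9 + 2*j² (U(j) = (j² + j²) + 9 = 2*j² + 9 = 9 + 2*j²)
U(-9) + 142*(-102) = (9 + 2*(-9)²) + 142*(-102) = (9 + 2*81) - 14484 = (9 + 162) - 14484 = 171 - 14484 = -14313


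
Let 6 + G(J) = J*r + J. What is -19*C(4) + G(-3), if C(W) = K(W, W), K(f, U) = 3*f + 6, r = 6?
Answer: -369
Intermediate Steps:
G(J) = -6 + 7*J (G(J) = -6 + (J*6 + J) = -6 + (6*J + J) = -6 + 7*J)
K(f, U) = 6 + 3*f
C(W) = 6 + 3*W
-19*C(4) + G(-3) = -19*(6 + 3*4) + (-6 + 7*(-3)) = -19*(6 + 12) + (-6 - 21) = -19*18 - 27 = -342 - 27 = -369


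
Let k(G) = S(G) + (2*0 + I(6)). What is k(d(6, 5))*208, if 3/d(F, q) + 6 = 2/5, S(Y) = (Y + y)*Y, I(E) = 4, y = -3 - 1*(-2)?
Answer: 49153/49 ≈ 1003.1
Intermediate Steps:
y = -1 (y = -3 + 2 = -1)
S(Y) = Y*(-1 + Y) (S(Y) = (Y - 1)*Y = (-1 + Y)*Y = Y*(-1 + Y))
d(F, q) = -15/28 (d(F, q) = 3/(-6 + 2/5) = 3/(-28/5) = 3*(-5/28) = -15/28)
k(G) = 4 + G*(-1 + G) (k(G) = G*(-1 + G) + (2*0 + 4) = G*(-1 + G) + (0 + 4) = G*(-1 + G) + 4 = 4 + G*(-1 + G))
k(d(6, 5))*208 = (4 - 15*(-1 - 15/28)/28)*208 = (4 - 15/28*(-43/28))*208 = (4 + 645/784)*208 = (3781/784)*208 = 49153/49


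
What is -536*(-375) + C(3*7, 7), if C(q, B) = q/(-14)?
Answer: 401997/2 ≈ 2.0100e+5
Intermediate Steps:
C(q, B) = -q/14 (C(q, B) = q*(-1/14) = -q/14)
-536*(-375) + C(3*7, 7) = -536*(-375) - 3*7/14 = 201000 - 1/14*21 = 201000 - 3/2 = 401997/2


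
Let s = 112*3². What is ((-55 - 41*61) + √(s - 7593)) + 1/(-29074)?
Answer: -74313145/29074 + I*√6585 ≈ -2556.0 + 81.148*I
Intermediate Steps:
s = 1008 (s = 112*9 = 1008)
((-55 - 41*61) + √(s - 7593)) + 1/(-29074) = ((-55 - 41*61) + √(1008 - 7593)) + 1/(-29074) = ((-55 - 2501) + √(-6585)) - 1/29074 = (-2556 + I*√6585) - 1/29074 = -74313145/29074 + I*√6585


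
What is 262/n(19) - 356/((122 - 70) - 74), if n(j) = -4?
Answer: -1085/22 ≈ -49.318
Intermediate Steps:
262/n(19) - 356/((122 - 70) - 74) = 262/(-4) - 356/((122 - 70) - 74) = 262*(-¼) - 356/(52 - 74) = -131/2 - 356/(-22) = -131/2 - 356*(-1/22) = -131/2 + 178/11 = -1085/22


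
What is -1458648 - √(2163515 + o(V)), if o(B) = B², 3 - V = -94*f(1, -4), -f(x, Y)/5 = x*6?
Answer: -1458648 - 2*√2524751 ≈ -1.4618e+6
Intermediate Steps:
f(x, Y) = -30*x (f(x, Y) = -5*x*6 = -30*x)
V = -2817 (V = 3 - (-94)*(-30*1) = 3 - (-94)*(-30) = 3 - 1*2820 = 3 - 2820 = -2817)
-1458648 - √(2163515 + o(V)) = -1458648 - √(2163515 + (-2817)²) = -1458648 - √(2163515 + 7935489) = -1458648 - √10099004 = -1458648 - 2*√2524751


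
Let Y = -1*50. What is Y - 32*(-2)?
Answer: 14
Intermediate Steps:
Y = -50
Y - 32*(-2) = -50 - 32*(-2) = -50 + 64 = 14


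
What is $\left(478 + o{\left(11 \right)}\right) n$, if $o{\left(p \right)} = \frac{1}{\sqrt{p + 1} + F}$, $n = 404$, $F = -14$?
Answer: $\frac{4440869}{23} - \frac{101 \sqrt{3}}{23} \approx 1.9307 \cdot 10^{5}$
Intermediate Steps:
$o{\left(p \right)} = \frac{1}{-14 + \sqrt{1 + p}}$ ($o{\left(p \right)} = \frac{1}{\sqrt{p + 1} - 14} = \frac{1}{\sqrt{1 + p} - 14} = \frac{1}{-14 + \sqrt{1 + p}}$)
$\left(478 + o{\left(11 \right)}\right) n = \left(478 + \frac{1}{-14 + \sqrt{1 + 11}}\right) 404 = \left(478 + \frac{1}{-14 + \sqrt{12}}\right) 404 = \left(478 + \frac{1}{-14 + 2 \sqrt{3}}\right) 404 = 193112 + \frac{404}{-14 + 2 \sqrt{3}}$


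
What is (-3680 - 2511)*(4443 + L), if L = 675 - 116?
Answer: -30967382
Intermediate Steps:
L = 559
(-3680 - 2511)*(4443 + L) = (-3680 - 2511)*(4443 + 559) = -6191*5002 = -30967382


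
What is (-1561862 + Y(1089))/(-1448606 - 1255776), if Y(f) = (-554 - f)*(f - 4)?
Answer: 3344517/2704382 ≈ 1.2367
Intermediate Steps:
Y(f) = (-554 - f)*(-4 + f)
(-1561862 + Y(1089))/(-1448606 - 1255776) = (-1561862 + (2216 - 1*1089² - 550*1089))/(-1448606 - 1255776) = (-1561862 + (2216 - 1*1185921 - 598950))/(-2704382) = (-1561862 + (2216 - 1185921 - 598950))*(-1/2704382) = (-1561862 - 1782655)*(-1/2704382) = -3344517*(-1/2704382) = 3344517/2704382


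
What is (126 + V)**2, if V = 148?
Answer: 75076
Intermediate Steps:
(126 + V)**2 = (126 + 148)**2 = 274**2 = 75076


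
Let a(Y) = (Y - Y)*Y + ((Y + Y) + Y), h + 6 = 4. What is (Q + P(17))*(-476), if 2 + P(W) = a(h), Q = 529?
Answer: -247996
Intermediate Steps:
h = -2 (h = -6 + 4 = -2)
a(Y) = 3*Y (a(Y) = 0*Y + (2*Y + Y) = 0 + 3*Y = 3*Y)
P(W) = -8 (P(W) = -2 + 3*(-2) = -2 - 6 = -8)
(Q + P(17))*(-476) = (529 - 8)*(-476) = 521*(-476) = -247996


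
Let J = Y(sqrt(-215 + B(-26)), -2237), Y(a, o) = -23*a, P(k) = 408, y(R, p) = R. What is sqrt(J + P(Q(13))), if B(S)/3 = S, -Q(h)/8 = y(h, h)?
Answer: sqrt(408 - 23*I*sqrt(293)) ≈ 22.079 - 8.9156*I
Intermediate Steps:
Q(h) = -8*h
B(S) = 3*S
J = -23*I*sqrt(293) (J = -23*sqrt(-215 + 3*(-26)) = -23*sqrt(-215 - 78) = -23*I*sqrt(293) ≈ -393.7*I)
sqrt(J + P(Q(13))) = sqrt(-23*I*sqrt(293) + 408) = sqrt(408 - 23*I*sqrt(293))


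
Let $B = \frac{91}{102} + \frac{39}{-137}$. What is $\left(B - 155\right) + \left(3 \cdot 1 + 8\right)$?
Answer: $- \frac{2003767}{13974} \approx -143.39$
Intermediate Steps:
$B = \frac{8489}{13974}$ ($B = 91 \cdot \frac{1}{102} + 39 \left(- \frac{1}{137}\right) = \frac{91}{102} - \frac{39}{137} = \frac{8489}{13974} \approx 0.60748$)
$\left(B - 155\right) + \left(3 \cdot 1 + 8\right) = \left(\frac{8489}{13974} - 155\right) + \left(3 \cdot 1 + 8\right) = \left(\frac{8489}{13974} - 155\right) + \left(3 + 8\right) = \left(\frac{8489}{13974} - 155\right) + 11 = - \frac{2157481}{13974} + 11 = - \frac{2003767}{13974}$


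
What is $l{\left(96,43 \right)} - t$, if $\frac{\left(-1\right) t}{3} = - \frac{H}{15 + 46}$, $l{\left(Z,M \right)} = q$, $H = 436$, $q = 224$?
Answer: $\frac{12356}{61} \approx 202.56$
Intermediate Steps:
$l{\left(Z,M \right)} = 224$
$t = \frac{1308}{61}$ ($t = - 3 \left(- \frac{436}{15 + 46}\right) = - 3 \left(- \frac{436}{61}\right) = - 3 \left(\left(-1\right) \frac{436}{61}\right) = \left(-3\right) \left(- \frac{436}{61}\right) = \frac{1308}{61} \approx 21.443$)
$l{\left(96,43 \right)} - t = 224 - \frac{1308}{61} = \frac{12356}{61}$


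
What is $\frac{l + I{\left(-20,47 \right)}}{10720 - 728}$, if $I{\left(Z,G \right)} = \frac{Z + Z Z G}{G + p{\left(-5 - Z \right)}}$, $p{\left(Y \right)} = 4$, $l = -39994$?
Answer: $- \frac{336819}{84932} \approx -3.9657$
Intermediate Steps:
$I{\left(Z,G \right)} = \frac{Z + G Z^{2}}{4 + G}$ ($I{\left(Z,G \right)} = \frac{Z + Z Z G}{G + 4} = \frac{Z + Z^{2} G}{4 + G} = \frac{Z + G Z^{2}}{4 + G}$)
$\frac{l + I{\left(-20,47 \right)}}{10720 - 728} = \frac{-39994 - \frac{20 \left(1 + 47 \left(-20\right)\right)}{4 + 47}}{10720 - 728} = \frac{-39994 - \frac{20 \left(1 - 940\right)}{51}}{9992} = \left(-39994 - \frac{20}{51} \left(-939\right)\right) \frac{1}{9992} = \left(-39994 + \frac{6260}{17}\right) \frac{1}{9992} = \left(- \frac{673638}{17}\right) \frac{1}{9992} = - \frac{336819}{84932}$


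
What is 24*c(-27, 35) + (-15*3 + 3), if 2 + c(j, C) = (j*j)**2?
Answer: 12754494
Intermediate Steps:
c(j, C) = -2 + j**4 (c(j, C) = -2 + (j*j)**2 = -2 + (j**2)**2 = -2 + j**4)
24*c(-27, 35) + (-15*3 + 3) = 24*(-2 + (-27)**4) + (-15*3 + 3) = 24*(-2 + 531441) + (-45 + 3) = 24*531439 - 42 = 12754536 - 42 = 12754494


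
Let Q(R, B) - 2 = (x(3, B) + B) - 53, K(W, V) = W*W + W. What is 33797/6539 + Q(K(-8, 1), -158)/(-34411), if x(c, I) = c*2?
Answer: 89562768/17308733 ≈ 5.1744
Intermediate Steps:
x(c, I) = 2*c
K(W, V) = W + W² (K(W, V) = W² + W = W + W²)
Q(R, B) = -45 + B (Q(R, B) = 2 + ((2*3 + B) - 53) = 2 + ((6 + B) - 53) = 2 + (-47 + B) = -45 + B)
33797/6539 + Q(K(-8, 1), -158)/(-34411) = 33797/6539 + (-45 - 158)/(-34411) = 33797*(1/6539) - 203*(-1/34411) = 33797/6539 + 203/34411 = 89562768/17308733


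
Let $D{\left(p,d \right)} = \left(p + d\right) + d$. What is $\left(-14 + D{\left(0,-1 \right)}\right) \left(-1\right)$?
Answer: $16$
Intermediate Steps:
$D{\left(p,d \right)} = p + 2 d$ ($D{\left(p,d \right)} = \left(d + p\right) + d = p + 2 d$)
$\left(-14 + D{\left(0,-1 \right)}\right) \left(-1\right) = \left(-14 + \left(0 + 2 \left(-1\right)\right)\right) \left(-1\right) = \left(-14 + \left(0 - 2\right)\right) \left(-1\right) = \left(-14 - 2\right) \left(-1\right) = \left(-16\right) \left(-1\right) = 16$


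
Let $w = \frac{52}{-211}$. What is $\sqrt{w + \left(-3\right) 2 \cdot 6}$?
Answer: $\frac{4 i \sqrt{100858}}{211} \approx 6.0205 i$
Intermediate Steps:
$w = - \frac{52}{211}$ ($w = 52 \left(- \frac{1}{211}\right) = - \frac{52}{211} \approx -0.24645$)
$\sqrt{w + \left(-3\right) 2 \cdot 6} = \sqrt{- \frac{52}{211} + \left(-3\right) 2 \cdot 6} = \sqrt{- \frac{52}{211} - 36} = \sqrt{- \frac{7648}{211}} = \frac{4 i \sqrt{100858}}{211}$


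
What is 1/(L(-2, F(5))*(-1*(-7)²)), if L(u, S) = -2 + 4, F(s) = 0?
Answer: -1/98 ≈ -0.010204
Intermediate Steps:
L(u, S) = 2
1/(L(-2, F(5))*(-1*(-7)²)) = 1/(2*(-1*(-7)²)) = 1/(2*(-1*49)) = 1/(2*(-49)) = 1/(-98) = -1/98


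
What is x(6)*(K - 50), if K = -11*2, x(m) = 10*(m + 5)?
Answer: -7920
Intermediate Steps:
x(m) = 50 + 10*m (x(m) = 10*(5 + m) = 50 + 10*m)
K = -22
x(6)*(K - 50) = (50 + 10*6)*(-22 - 50) = (50 + 60)*(-72) = 110*(-72) = -7920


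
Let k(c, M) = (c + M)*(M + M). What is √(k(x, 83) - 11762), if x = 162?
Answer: 6*√803 ≈ 170.02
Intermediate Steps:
k(c, M) = 2*M*(M + c) (k(c, M) = (M + c)*(2*M) = 2*M*(M + c))
√(k(x, 83) - 11762) = √(2*83*(83 + 162) - 11762) = √(2*83*245 - 11762) = √(40670 - 11762) = √28908 = 6*√803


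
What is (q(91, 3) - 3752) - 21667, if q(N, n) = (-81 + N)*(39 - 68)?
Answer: -25709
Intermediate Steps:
q(N, n) = 2349 - 29*N (q(N, n) = (-81 + N)*(-29) = 2349 - 29*N)
(q(91, 3) - 3752) - 21667 = ((2349 - 29*91) - 3752) - 21667 = ((2349 - 2639) - 3752) - 21667 = (-290 - 3752) - 21667 = -4042 - 21667 = -25709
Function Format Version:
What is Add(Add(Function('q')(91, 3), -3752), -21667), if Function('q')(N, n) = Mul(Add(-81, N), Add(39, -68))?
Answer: -25709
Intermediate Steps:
Function('q')(N, n) = Add(2349, Mul(-29, N)) (Function('q')(N, n) = Mul(Add(-81, N), -29) = Add(2349, Mul(-29, N)))
Add(Add(Function('q')(91, 3), -3752), -21667) = Add(Add(Add(2349, Mul(-29, 91)), -3752), -21667) = Add(Add(Add(2349, -2639), -3752), -21667) = Add(Add(-290, -3752), -21667) = Add(-4042, -21667) = -25709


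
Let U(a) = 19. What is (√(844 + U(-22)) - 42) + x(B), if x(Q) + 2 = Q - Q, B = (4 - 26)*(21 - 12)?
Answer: -44 + √863 ≈ -14.623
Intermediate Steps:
B = -198 (B = -22*9 = -198)
x(Q) = -2 (x(Q) = -2 + (Q - Q) = -2 + 0 = -2)
(√(844 + U(-22)) - 42) + x(B) = (√(844 + 19) - 42) - 2 = (√863 - 42) - 2 = (-42 + √863) - 2 = -44 + √863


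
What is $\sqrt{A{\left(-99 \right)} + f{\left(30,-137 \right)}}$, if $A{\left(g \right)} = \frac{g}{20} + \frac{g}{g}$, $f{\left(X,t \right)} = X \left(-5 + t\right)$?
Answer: $\frac{i \sqrt{426395}}{10} \approx 65.299 i$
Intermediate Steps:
$A{\left(g \right)} = 1 + \frac{g}{20}$ ($A{\left(g \right)} = g \frac{1}{20} + 1 = \frac{g}{20} + 1 = 1 + \frac{g}{20}$)
$\sqrt{A{\left(-99 \right)} + f{\left(30,-137 \right)}} = \sqrt{\left(1 + \frac{1}{20} \left(-99\right)\right) + 30 \left(-5 - 137\right)} = \sqrt{\left(1 - \frac{99}{20}\right) + 30 \left(-142\right)} = \sqrt{- \frac{79}{20} - 4260} = \sqrt{- \frac{85279}{20}} = \frac{i \sqrt{426395}}{10}$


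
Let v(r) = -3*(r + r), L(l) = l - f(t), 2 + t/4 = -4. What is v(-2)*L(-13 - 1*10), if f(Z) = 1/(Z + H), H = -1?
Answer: -6888/25 ≈ -275.52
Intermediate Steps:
t = -24 (t = -8 + 4*(-4) = -8 - 16 = -24)
f(Z) = 1/(-1 + Z) (f(Z) = 1/(Z - 1) = 1/(-1 + Z))
L(l) = 1/25 + l (L(l) = l - 1/(-1 - 24) = l - 1/(-25) = l - 1*(-1/25) = l + 1/25 = 1/25 + l)
v(r) = -6*r
v(-2)*L(-13 - 1*10) = (-6*(-2))*(1/25 + (-13 - 1*10)) = 12*(1/25 + (-13 - 10)) = 12*(1/25 - 23) = 12*(-574/25) = -6888/25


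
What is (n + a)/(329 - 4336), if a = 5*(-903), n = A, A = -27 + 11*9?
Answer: 4443/4007 ≈ 1.1088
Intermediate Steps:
A = 72 (A = -27 + 99 = 72)
n = 72
a = -4515
(n + a)/(329 - 4336) = (72 - 4515)/(329 - 4336) = -4443/(-4007) = -4443*(-1/4007) = 4443/4007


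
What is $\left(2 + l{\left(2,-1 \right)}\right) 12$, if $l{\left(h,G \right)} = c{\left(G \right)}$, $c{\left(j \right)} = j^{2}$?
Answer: $36$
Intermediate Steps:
$l{\left(h,G \right)} = G^{2}$
$\left(2 + l{\left(2,-1 \right)}\right) 12 = \left(2 + \left(-1\right)^{2}\right) 12 = \left(2 + 1\right) 12 = 3 \cdot 12 = 36$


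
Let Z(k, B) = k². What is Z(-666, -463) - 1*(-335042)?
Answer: 778598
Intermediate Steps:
Z(-666, -463) - 1*(-335042) = (-666)² - 1*(-335042) = 443556 + 335042 = 778598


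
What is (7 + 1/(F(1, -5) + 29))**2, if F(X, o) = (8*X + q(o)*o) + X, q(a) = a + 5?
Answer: 71289/1444 ≈ 49.369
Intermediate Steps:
q(a) = 5 + a
F(X, o) = 9*X + o*(5 + o) (F(X, o) = (8*X + (5 + o)*o) + X = (8*X + o*(5 + o)) + X = 9*X + o*(5 + o))
(7 + 1/(F(1, -5) + 29))**2 = (7 + 1/((9*1 - 5*(5 - 5)) + 29))**2 = (7 + 1/((9 - 5*0) + 29))**2 = (7 + 1/((9 + 0) + 29))**2 = (7 + 1/(9 + 29))**2 = (7 + 1/38)**2 = (267/38)**2 = 71289/1444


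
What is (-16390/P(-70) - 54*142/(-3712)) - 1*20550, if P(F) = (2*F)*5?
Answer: -666636409/32480 ≈ -20525.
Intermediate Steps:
P(F) = 10*F
(-16390/P(-70) - 54*142/(-3712)) - 1*20550 = (-16390/(10*(-70)) - 54*142/(-3712)) - 1*20550 = (-16390/(-700) - 7668*(-1/3712)) - 20550 = (-16390*(-1/700) + 1917/928) - 20550 = (1639/70 + 1917/928) - 20550 = 827591/32480 - 20550 = -666636409/32480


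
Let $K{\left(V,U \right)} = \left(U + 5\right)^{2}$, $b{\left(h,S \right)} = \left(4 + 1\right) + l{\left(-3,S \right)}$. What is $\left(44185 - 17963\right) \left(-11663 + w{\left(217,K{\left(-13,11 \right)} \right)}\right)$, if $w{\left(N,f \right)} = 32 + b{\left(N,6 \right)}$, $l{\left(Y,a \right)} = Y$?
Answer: $-304935638$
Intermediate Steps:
$b{\left(h,S \right)} = 2$ ($b{\left(h,S \right)} = \left(4 + 1\right) - 3 = 5 - 3 = 2$)
$K{\left(V,U \right)} = \left(5 + U\right)^{2}$
$w{\left(N,f \right)} = 34$ ($w{\left(N,f \right)} = 32 + 2 = 34$)
$\left(44185 - 17963\right) \left(-11663 + w{\left(217,K{\left(-13,11 \right)} \right)}\right) = \left(44185 - 17963\right) \left(-11663 + 34\right) = 26222 \left(-11629\right) = -304935638$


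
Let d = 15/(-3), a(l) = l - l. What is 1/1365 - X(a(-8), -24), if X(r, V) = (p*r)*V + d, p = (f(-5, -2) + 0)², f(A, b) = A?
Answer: 6826/1365 ≈ 5.0007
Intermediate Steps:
a(l) = 0
d = -5 (d = 15*(-⅓) = -5)
p = 25 (p = (-5 + 0)² = (-5)² = 25)
X(r, V) = -5 + 25*V*r (X(r, V) = (25*r)*V - 5 = 25*V*r - 5 = -5 + 25*V*r)
1/1365 - X(a(-8), -24) = 1/1365 - (-5 + 25*(-24)*0) = 1/1365 - (-5 + 0) = 1/1365 - 1*(-5) = 1/1365 + 5 = 6826/1365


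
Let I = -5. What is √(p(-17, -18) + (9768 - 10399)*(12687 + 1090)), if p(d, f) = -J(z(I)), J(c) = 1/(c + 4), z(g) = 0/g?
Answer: I*√34773149/2 ≈ 2948.4*I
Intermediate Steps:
z(g) = 0
J(c) = 1/(4 + c)
p(d, f) = -¼ (p(d, f) = -1/(4 + 0) = -1/4 = -1*¼ = -¼)
√(p(-17, -18) + (9768 - 10399)*(12687 + 1090)) = √(-¼ + (9768 - 10399)*(12687 + 1090)) = √(-¼ - 631*13777) = √(-¼ - 8693287) = √(-34773149/4) = I*√34773149/2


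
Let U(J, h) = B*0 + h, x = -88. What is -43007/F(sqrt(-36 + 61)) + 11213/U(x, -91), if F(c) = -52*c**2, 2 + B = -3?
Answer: -820251/9100 ≈ -90.137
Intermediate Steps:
B = -5 (B = -2 - 3 = -5)
U(J, h) = h (U(J, h) = -5*0 + h = 0 + h = h)
-43007/F(sqrt(-36 + 61)) + 11213/U(x, -91) = -43007*(-1/(52*(-36 + 61))) + 11213/(-91) = -43007/((-52*(sqrt(25))**2)) + 11213*(-1/91) = -43007/((-52*5**2)) - 11213/91 = -43007/((-52*25)) - 11213/91 = -43007/(-1300) - 11213/91 = -43007*(-1/1300) - 11213/91 = 43007/1300 - 11213/91 = -820251/9100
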